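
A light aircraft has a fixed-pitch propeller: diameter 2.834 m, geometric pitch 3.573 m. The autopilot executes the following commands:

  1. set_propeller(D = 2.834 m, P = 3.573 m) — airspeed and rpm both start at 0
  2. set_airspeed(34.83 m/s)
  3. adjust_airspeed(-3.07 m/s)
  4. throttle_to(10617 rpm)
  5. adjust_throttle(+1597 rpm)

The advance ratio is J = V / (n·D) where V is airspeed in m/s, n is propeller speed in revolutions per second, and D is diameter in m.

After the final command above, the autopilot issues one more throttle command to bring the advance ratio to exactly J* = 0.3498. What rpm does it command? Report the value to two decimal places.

rpm = 1922.26

set_propeller: D = 2.834 m, P = 3.573 m (p = P/D = 1.260762); state ← (V=0, rpm=0)
set_airspeed(34.83): V ← 34.83 m/s
adjust_airspeed(-3.07): V ← 34.83 -3.07 = 31.76 m/s
throttle_to(10617): rpm ← 10617
adjust_throttle(+1597): rpm ← 10617 +1597 = 12214
final state: V = 31.76 m/s, rpm = 12214 → n = rpm/60 = 203.566667 rev/s
target J* = 0.3498; solve J* = V/(n·D) for n: n = V/(J*·D) = 31.76/(0.3498 × 2.834) = 32.037664 rev/s
rpm = 60·n = 1922.259842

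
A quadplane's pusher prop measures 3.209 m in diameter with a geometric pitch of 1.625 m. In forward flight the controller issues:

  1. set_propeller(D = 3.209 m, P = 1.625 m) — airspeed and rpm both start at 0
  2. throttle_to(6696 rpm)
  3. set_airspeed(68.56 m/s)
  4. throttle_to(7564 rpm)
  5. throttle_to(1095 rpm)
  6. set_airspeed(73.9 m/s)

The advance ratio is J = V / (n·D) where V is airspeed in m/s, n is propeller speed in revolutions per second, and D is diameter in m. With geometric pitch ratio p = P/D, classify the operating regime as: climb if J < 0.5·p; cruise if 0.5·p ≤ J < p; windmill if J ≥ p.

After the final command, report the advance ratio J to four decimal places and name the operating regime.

J = 1.2619, regime = windmill

set_propeller: D = 3.209 m, P = 1.625 m (p = P/D = 0.506388); state ← (V=0, rpm=0)
throttle_to(6696): rpm ← 6696
set_airspeed(68.56): V ← 68.56 m/s
throttle_to(7564): rpm ← 7564
throttle_to(1095): rpm ← 1095
set_airspeed(73.9): V ← 73.9 m/s
final state: V = 73.9 m/s, rpm = 1095 → n = rpm/60 = 18.250000 rev/s
J = V / (n·D) = 73.9 / (18.250000 × 3.209) = 1.261862
regime bands: climb J<0.2532 | cruise [0.2532, 0.5064) | windmill J≥0.5064
J = 1.2619 → windmill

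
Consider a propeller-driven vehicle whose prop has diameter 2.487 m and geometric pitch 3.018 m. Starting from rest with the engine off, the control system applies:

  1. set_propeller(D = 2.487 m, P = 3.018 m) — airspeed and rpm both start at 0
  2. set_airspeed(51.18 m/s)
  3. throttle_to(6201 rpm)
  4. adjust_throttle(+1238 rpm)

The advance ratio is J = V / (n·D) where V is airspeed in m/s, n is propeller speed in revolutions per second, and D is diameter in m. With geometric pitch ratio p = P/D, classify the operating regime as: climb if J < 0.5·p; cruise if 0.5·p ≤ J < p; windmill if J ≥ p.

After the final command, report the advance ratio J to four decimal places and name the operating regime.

set_propeller: D = 2.487 m, P = 3.018 m (p = P/D = 1.213510); state ← (V=0, rpm=0)
set_airspeed(51.18): V ← 51.18 m/s
throttle_to(6201): rpm ← 6201
adjust_throttle(+1238): rpm ← 6201 +1238 = 7439
final state: V = 51.18 m/s, rpm = 7439 → n = rpm/60 = 123.983333 rev/s
J = V / (n·D) = 51.18 / (123.983333 × 2.487) = 0.165982
regime bands: climb J<0.6068 | cruise [0.6068, 1.2135) | windmill J≥1.2135
J = 0.1660 → climb

J = 0.1660, regime = climb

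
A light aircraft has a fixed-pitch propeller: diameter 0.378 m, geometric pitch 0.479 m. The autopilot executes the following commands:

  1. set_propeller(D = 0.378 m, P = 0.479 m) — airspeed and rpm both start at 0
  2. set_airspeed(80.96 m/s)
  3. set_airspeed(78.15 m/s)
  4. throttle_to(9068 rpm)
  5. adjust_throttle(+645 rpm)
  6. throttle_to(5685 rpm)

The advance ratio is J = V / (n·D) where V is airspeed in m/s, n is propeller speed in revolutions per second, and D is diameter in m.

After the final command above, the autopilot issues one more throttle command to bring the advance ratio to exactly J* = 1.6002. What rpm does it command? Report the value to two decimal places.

set_propeller: D = 0.378 m, P = 0.479 m (p = P/D = 1.267196); state ← (V=0, rpm=0)
set_airspeed(80.96): V ← 80.96 m/s
set_airspeed(78.15): V ← 78.15 m/s
throttle_to(9068): rpm ← 9068
adjust_throttle(+645): rpm ← 9068 +645 = 9713
throttle_to(5685): rpm ← 5685
final state: V = 78.15 m/s, rpm = 5685 → n = rpm/60 = 94.750000 rev/s
target J* = 1.6002; solve J* = V/(n·D) for n: n = V/(J*·D) = 78.15/(1.6002 × 0.378) = 129.200120 rev/s
rpm = 60·n = 7752.007190

rpm = 7752.01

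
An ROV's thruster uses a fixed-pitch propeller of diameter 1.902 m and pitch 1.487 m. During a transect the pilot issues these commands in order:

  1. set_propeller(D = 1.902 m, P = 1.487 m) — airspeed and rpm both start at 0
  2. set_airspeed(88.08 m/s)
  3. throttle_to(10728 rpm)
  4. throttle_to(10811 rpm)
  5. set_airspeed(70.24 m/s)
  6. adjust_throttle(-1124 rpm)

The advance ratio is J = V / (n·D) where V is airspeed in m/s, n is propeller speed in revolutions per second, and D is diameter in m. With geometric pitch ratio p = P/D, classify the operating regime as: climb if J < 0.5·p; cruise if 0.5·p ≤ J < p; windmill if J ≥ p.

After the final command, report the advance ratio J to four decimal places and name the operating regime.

set_propeller: D = 1.902 m, P = 1.487 m (p = P/D = 0.781809); state ← (V=0, rpm=0)
set_airspeed(88.08): V ← 88.08 m/s
throttle_to(10728): rpm ← 10728
throttle_to(10811): rpm ← 10811
set_airspeed(70.24): V ← 70.24 m/s
adjust_throttle(-1124): rpm ← 10811 -1124 = 9687
final state: V = 70.24 m/s, rpm = 9687 → n = rpm/60 = 161.450000 rev/s
J = V / (n·D) = 70.24 / (161.450000 × 1.902) = 0.228737
regime bands: climb J<0.3909 | cruise [0.3909, 0.7818) | windmill J≥0.7818
J = 0.2287 → climb

J = 0.2287, regime = climb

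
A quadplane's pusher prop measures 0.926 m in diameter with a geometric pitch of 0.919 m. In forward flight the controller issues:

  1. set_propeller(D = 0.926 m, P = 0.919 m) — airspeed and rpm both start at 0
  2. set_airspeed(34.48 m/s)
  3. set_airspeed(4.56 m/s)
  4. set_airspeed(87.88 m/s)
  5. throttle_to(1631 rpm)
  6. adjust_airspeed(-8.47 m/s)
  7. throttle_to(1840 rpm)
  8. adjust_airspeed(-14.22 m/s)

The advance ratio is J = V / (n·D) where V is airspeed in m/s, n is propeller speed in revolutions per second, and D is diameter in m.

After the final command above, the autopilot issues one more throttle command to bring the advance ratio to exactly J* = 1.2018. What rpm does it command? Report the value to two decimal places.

set_propeller: D = 0.926 m, P = 0.919 m (p = P/D = 0.992441); state ← (V=0, rpm=0)
set_airspeed(34.48): V ← 34.48 m/s
set_airspeed(4.56): V ← 4.56 m/s
set_airspeed(87.88): V ← 87.88 m/s
throttle_to(1631): rpm ← 1631
adjust_airspeed(-8.47): V ← 87.88 -8.47 = 79.41 m/s
throttle_to(1840): rpm ← 1840
adjust_airspeed(-14.22): V ← 79.41 -14.22 = 65.19 m/s
final state: V = 65.19 m/s, rpm = 1840 → n = rpm/60 = 30.666667 rev/s
target J* = 1.2018; solve J* = V/(n·D) for n: n = V/(J*·D) = 65.19/(1.2018 × 0.926) = 58.578439 rev/s
rpm = 60·n = 3514.706342

rpm = 3514.71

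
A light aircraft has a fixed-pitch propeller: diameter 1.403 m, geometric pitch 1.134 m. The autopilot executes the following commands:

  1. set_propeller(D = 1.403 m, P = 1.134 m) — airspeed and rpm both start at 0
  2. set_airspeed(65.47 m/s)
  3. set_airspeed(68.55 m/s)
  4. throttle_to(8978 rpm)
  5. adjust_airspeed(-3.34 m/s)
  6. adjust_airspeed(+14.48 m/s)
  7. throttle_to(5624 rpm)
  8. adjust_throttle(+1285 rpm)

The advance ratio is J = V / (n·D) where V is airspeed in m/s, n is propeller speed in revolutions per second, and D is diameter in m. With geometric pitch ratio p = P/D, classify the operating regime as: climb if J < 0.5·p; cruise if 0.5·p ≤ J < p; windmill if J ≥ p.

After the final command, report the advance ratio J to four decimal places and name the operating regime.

set_propeller: D = 1.403 m, P = 1.134 m (p = P/D = 0.808268); state ← (V=0, rpm=0)
set_airspeed(65.47): V ← 65.47 m/s
set_airspeed(68.55): V ← 68.55 m/s
throttle_to(8978): rpm ← 8978
adjust_airspeed(-3.34): V ← 68.55 -3.34 = 65.21 m/s
adjust_airspeed(+14.48): V ← 65.21 +14.48 = 79.69 m/s
throttle_to(5624): rpm ← 5624
adjust_throttle(+1285): rpm ← 5624 +1285 = 6909
final state: V = 79.69 m/s, rpm = 6909 → n = rpm/60 = 115.150000 rev/s
J = V / (n·D) = 79.69 / (115.150000 × 1.403) = 0.493267
regime bands: climb J<0.4041 | cruise [0.4041, 0.8083) | windmill J≥0.8083
J = 0.4933 → cruise

J = 0.4933, regime = cruise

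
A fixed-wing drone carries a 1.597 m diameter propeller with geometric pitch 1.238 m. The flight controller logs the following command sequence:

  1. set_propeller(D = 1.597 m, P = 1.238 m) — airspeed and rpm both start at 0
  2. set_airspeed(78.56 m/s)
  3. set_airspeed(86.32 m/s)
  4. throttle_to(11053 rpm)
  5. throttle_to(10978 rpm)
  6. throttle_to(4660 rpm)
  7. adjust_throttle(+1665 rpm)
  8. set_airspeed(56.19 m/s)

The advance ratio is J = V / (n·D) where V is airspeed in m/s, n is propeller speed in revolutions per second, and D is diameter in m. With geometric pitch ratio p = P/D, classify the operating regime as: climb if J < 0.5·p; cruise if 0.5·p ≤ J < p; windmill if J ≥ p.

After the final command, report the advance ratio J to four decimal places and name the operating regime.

set_propeller: D = 1.597 m, P = 1.238 m (p = P/D = 0.775204); state ← (V=0, rpm=0)
set_airspeed(78.56): V ← 78.56 m/s
set_airspeed(86.32): V ← 86.32 m/s
throttle_to(11053): rpm ← 11053
throttle_to(10978): rpm ← 10978
throttle_to(4660): rpm ← 4660
adjust_throttle(+1665): rpm ← 4660 +1665 = 6325
set_airspeed(56.19): V ← 56.19 m/s
final state: V = 56.19 m/s, rpm = 6325 → n = rpm/60 = 105.416667 rev/s
J = V / (n·D) = 56.19 / (105.416667 × 1.597) = 0.333768
regime bands: climb J<0.3876 | cruise [0.3876, 0.7752) | windmill J≥0.7752
J = 0.3338 → climb

J = 0.3338, regime = climb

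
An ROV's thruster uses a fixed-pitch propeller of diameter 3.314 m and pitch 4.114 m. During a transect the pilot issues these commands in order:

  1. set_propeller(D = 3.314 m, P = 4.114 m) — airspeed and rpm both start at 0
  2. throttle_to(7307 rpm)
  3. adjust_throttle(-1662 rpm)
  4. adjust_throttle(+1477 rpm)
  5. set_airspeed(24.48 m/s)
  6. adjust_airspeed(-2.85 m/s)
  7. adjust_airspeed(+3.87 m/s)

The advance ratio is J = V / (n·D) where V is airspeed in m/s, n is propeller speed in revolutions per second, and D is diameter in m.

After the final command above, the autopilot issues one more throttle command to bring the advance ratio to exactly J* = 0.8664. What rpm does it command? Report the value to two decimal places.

rpm = 532.87

set_propeller: D = 3.314 m, P = 4.114 m (p = P/D = 1.241400); state ← (V=0, rpm=0)
throttle_to(7307): rpm ← 7307
adjust_throttle(-1662): rpm ← 7307 -1662 = 5645
adjust_throttle(+1477): rpm ← 5645 +1477 = 7122
set_airspeed(24.48): V ← 24.48 m/s
adjust_airspeed(-2.85): V ← 24.48 -2.85 = 21.63 m/s
adjust_airspeed(+3.87): V ← 21.63 +3.87 = 25.5 m/s
final state: V = 25.5 m/s, rpm = 7122 → n = rpm/60 = 118.700000 rev/s
target J* = 0.8664; solve J* = V/(n·D) for n: n = V/(J*·D) = 25.5/(0.8664 × 3.314) = 8.881151 rev/s
rpm = 60·n = 532.869034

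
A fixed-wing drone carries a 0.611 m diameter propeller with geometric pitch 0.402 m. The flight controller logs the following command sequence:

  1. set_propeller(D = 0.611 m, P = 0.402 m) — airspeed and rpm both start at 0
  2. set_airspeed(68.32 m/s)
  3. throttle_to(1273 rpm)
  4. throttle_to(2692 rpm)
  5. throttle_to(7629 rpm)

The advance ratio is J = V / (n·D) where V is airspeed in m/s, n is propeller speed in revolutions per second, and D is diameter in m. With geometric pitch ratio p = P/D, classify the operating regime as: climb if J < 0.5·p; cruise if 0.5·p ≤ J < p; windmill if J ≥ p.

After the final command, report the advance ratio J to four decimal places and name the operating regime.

set_propeller: D = 0.611 m, P = 0.402 m (p = P/D = 0.657938); state ← (V=0, rpm=0)
set_airspeed(68.32): V ← 68.32 m/s
throttle_to(1273): rpm ← 1273
throttle_to(2692): rpm ← 2692
throttle_to(7629): rpm ← 7629
final state: V = 68.32 m/s, rpm = 7629 → n = rpm/60 = 127.150000 rev/s
J = V / (n·D) = 68.32 / (127.150000 × 0.611) = 0.879408
regime bands: climb J<0.3290 | cruise [0.3290, 0.6579) | windmill J≥0.6579
J = 0.8794 → windmill

J = 0.8794, regime = windmill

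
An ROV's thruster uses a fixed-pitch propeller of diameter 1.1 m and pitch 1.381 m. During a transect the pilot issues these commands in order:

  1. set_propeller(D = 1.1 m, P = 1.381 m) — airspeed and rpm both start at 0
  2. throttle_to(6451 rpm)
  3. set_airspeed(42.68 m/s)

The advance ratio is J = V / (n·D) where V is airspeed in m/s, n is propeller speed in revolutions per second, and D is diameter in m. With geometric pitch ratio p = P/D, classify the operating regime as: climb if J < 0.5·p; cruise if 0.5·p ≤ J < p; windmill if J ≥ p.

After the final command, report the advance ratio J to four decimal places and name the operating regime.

set_propeller: D = 1.1 m, P = 1.381 m (p = P/D = 1.255455); state ← (V=0, rpm=0)
throttle_to(6451): rpm ← 6451
set_airspeed(42.68): V ← 42.68 m/s
final state: V = 42.68 m/s, rpm = 6451 → n = rpm/60 = 107.516667 rev/s
J = V / (n·D) = 42.68 / (107.516667 × 1.1) = 0.360874
regime bands: climb J<0.6277 | cruise [0.6277, 1.2555) | windmill J≥1.2555
J = 0.3609 → climb

J = 0.3609, regime = climb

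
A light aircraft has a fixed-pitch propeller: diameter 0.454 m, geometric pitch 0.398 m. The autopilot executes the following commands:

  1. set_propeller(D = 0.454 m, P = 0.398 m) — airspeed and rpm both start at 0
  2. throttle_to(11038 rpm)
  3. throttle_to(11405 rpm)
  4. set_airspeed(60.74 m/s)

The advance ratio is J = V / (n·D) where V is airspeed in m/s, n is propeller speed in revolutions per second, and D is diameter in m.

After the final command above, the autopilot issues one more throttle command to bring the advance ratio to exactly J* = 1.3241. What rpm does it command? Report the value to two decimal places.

rpm = 6062.47

set_propeller: D = 0.454 m, P = 0.398 m (p = P/D = 0.876652); state ← (V=0, rpm=0)
throttle_to(11038): rpm ← 11038
throttle_to(11405): rpm ← 11405
set_airspeed(60.74): V ← 60.74 m/s
final state: V = 60.74 m/s, rpm = 11405 → n = rpm/60 = 190.083333 rev/s
target J* = 1.3241; solve J* = V/(n·D) for n: n = V/(J*·D) = 60.74/(1.3241 × 0.454) = 101.041119 rev/s
rpm = 60·n = 6062.467167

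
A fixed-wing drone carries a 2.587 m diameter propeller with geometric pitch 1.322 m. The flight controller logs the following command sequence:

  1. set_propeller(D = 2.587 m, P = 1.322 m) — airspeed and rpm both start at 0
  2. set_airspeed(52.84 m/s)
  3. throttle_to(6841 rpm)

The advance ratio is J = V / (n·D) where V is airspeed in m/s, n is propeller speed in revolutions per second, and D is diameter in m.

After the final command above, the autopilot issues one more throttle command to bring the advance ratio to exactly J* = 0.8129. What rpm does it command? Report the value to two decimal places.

set_propeller: D = 2.587 m, P = 1.322 m (p = P/D = 0.511017); state ← (V=0, rpm=0)
set_airspeed(52.84): V ← 52.84 m/s
throttle_to(6841): rpm ← 6841
final state: V = 52.84 m/s, rpm = 6841 → n = rpm/60 = 114.016667 rev/s
target J* = 0.8129; solve J* = V/(n·D) for n: n = V/(J*·D) = 52.84/(0.8129 × 2.587) = 25.126341 rev/s
rpm = 60·n = 1507.580485

rpm = 1507.58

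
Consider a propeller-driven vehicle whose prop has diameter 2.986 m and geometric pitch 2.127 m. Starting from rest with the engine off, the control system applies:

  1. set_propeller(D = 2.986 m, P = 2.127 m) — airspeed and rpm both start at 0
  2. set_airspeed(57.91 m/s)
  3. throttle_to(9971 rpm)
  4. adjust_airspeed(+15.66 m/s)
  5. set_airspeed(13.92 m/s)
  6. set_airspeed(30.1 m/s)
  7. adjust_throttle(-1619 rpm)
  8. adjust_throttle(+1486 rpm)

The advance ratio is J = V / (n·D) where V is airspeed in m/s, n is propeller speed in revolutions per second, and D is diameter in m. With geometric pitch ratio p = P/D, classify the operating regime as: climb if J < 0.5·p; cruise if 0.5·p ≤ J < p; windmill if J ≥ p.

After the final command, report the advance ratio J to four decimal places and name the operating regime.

set_propeller: D = 2.986 m, P = 2.127 m (p = P/D = 0.712324); state ← (V=0, rpm=0)
set_airspeed(57.91): V ← 57.91 m/s
throttle_to(9971): rpm ← 9971
adjust_airspeed(+15.66): V ← 57.91 +15.66 = 73.57 m/s
set_airspeed(13.92): V ← 13.92 m/s
set_airspeed(30.1): V ← 30.1 m/s
adjust_throttle(-1619): rpm ← 9971 -1619 = 8352
adjust_throttle(+1486): rpm ← 8352 +1486 = 9838
final state: V = 30.1 m/s, rpm = 9838 → n = rpm/60 = 163.966667 rev/s
J = V / (n·D) = 30.1 / (163.966667 × 2.986) = 0.061478
regime bands: climb J<0.3562 | cruise [0.3562, 0.7123) | windmill J≥0.7123
J = 0.0615 → climb

J = 0.0615, regime = climb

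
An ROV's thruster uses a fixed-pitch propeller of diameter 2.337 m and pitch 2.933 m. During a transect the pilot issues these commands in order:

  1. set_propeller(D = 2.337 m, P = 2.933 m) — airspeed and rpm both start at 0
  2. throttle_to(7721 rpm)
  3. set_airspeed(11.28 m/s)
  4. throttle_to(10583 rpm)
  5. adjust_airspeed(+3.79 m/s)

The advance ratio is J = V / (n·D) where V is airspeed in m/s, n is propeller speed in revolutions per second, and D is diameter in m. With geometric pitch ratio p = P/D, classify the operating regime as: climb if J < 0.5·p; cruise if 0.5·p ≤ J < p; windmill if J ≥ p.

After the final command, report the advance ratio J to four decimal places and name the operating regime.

J = 0.0366, regime = climb

set_propeller: D = 2.337 m, P = 2.933 m (p = P/D = 1.255028); state ← (V=0, rpm=0)
throttle_to(7721): rpm ← 7721
set_airspeed(11.28): V ← 11.28 m/s
throttle_to(10583): rpm ← 10583
adjust_airspeed(+3.79): V ← 11.28 +3.79 = 15.07 m/s
final state: V = 15.07 m/s, rpm = 10583 → n = rpm/60 = 176.383333 rev/s
J = V / (n·D) = 15.07 / (176.383333 × 2.337) = 0.036559
regime bands: climb J<0.6275 | cruise [0.6275, 1.2550) | windmill J≥1.2550
J = 0.0366 → climb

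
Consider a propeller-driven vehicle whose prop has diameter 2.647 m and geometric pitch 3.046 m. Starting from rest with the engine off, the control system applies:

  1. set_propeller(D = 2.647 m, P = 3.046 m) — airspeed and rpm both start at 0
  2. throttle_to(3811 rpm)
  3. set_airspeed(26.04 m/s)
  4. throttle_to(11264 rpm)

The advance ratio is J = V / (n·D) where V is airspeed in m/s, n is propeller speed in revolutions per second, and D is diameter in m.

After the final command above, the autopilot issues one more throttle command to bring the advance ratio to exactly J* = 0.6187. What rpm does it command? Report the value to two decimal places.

rpm = 954.02

set_propeller: D = 2.647 m, P = 3.046 m (p = P/D = 1.150737); state ← (V=0, rpm=0)
throttle_to(3811): rpm ← 3811
set_airspeed(26.04): V ← 26.04 m/s
throttle_to(11264): rpm ← 11264
final state: V = 26.04 m/s, rpm = 11264 → n = rpm/60 = 187.733333 rev/s
target J* = 0.6187; solve J* = V/(n·D) for n: n = V/(J*·D) = 26.04/(0.6187 × 2.647) = 15.900359 rev/s
rpm = 60·n = 954.021524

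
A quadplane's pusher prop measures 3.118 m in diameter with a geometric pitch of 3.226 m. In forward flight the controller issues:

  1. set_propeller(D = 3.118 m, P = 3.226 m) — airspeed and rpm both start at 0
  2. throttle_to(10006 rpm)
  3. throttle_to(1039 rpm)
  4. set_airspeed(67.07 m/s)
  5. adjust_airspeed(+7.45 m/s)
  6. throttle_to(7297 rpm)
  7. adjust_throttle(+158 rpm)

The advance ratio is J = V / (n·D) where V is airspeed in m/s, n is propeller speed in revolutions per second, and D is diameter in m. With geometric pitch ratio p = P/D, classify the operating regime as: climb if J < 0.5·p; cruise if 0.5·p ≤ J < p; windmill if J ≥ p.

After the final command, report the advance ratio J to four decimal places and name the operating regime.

J = 0.1924, regime = climb

set_propeller: D = 3.118 m, P = 3.226 m (p = P/D = 1.034638); state ← (V=0, rpm=0)
throttle_to(10006): rpm ← 10006
throttle_to(1039): rpm ← 1039
set_airspeed(67.07): V ← 67.07 m/s
adjust_airspeed(+7.45): V ← 67.07 +7.45 = 74.52 m/s
throttle_to(7297): rpm ← 7297
adjust_throttle(+158): rpm ← 7297 +158 = 7455
final state: V = 74.52 m/s, rpm = 7455 → n = rpm/60 = 124.250000 rev/s
J = V / (n·D) = 74.52 / (124.250000 × 3.118) = 0.192354
regime bands: climb J<0.5173 | cruise [0.5173, 1.0346) | windmill J≥1.0346
J = 0.1924 → climb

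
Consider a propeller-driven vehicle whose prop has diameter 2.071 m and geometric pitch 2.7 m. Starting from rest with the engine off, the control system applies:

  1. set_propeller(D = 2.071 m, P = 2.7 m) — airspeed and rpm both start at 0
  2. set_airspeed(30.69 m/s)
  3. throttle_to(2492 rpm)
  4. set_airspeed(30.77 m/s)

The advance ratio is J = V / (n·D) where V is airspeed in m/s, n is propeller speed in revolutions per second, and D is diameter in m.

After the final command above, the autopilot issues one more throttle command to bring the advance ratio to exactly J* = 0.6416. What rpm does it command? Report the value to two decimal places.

set_propeller: D = 2.071 m, P = 2.7 m (p = P/D = 1.303718); state ← (V=0, rpm=0)
set_airspeed(30.69): V ← 30.69 m/s
throttle_to(2492): rpm ← 2492
set_airspeed(30.77): V ← 30.77 m/s
final state: V = 30.77 m/s, rpm = 2492 → n = rpm/60 = 41.533333 rev/s
target J* = 0.6416; solve J* = V/(n·D) for n: n = V/(J*·D) = 30.77/(0.6416 × 2.071) = 23.157040 rev/s
rpm = 60·n = 1389.422388

rpm = 1389.42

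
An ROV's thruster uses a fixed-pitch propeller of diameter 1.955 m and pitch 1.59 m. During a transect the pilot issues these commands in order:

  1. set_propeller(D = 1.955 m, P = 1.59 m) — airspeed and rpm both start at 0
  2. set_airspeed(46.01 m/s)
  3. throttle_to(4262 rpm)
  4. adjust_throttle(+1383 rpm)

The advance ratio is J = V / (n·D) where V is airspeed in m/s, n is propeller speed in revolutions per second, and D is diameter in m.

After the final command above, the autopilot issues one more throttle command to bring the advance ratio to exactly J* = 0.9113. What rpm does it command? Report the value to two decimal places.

rpm = 1549.51

set_propeller: D = 1.955 m, P = 1.59 m (p = P/D = 0.813299); state ← (V=0, rpm=0)
set_airspeed(46.01): V ← 46.01 m/s
throttle_to(4262): rpm ← 4262
adjust_throttle(+1383): rpm ← 4262 +1383 = 5645
final state: V = 46.01 m/s, rpm = 5645 → n = rpm/60 = 94.083333 rev/s
target J* = 0.9113; solve J* = V/(n·D) for n: n = V/(J*·D) = 46.01/(0.9113 × 1.955) = 25.825224 rev/s
rpm = 60·n = 1549.513455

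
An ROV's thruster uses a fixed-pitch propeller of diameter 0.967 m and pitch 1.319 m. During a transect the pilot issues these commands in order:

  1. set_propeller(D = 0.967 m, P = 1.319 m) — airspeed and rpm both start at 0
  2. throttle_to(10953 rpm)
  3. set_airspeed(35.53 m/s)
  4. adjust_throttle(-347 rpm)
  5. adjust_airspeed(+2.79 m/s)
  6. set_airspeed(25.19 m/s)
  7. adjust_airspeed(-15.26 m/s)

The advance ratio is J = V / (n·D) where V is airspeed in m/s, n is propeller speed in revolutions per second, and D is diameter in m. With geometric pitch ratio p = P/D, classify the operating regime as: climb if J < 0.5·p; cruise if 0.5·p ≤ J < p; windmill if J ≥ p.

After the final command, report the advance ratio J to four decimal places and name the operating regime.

set_propeller: D = 0.967 m, P = 1.319 m (p = P/D = 1.364012); state ← (V=0, rpm=0)
throttle_to(10953): rpm ← 10953
set_airspeed(35.53): V ← 35.53 m/s
adjust_throttle(-347): rpm ← 10953 -347 = 10606
adjust_airspeed(+2.79): V ← 35.53 +2.79 = 38.32 m/s
set_airspeed(25.19): V ← 25.19 m/s
adjust_airspeed(-15.26): V ← 25.19 -15.26 = 9.93 m/s
final state: V = 9.93 m/s, rpm = 10606 → n = rpm/60 = 176.766667 rev/s
J = V / (n·D) = 9.93 / (176.766667 × 0.967) = 0.058093
regime bands: climb J<0.6820 | cruise [0.6820, 1.3640) | windmill J≥1.3640
J = 0.0581 → climb

J = 0.0581, regime = climb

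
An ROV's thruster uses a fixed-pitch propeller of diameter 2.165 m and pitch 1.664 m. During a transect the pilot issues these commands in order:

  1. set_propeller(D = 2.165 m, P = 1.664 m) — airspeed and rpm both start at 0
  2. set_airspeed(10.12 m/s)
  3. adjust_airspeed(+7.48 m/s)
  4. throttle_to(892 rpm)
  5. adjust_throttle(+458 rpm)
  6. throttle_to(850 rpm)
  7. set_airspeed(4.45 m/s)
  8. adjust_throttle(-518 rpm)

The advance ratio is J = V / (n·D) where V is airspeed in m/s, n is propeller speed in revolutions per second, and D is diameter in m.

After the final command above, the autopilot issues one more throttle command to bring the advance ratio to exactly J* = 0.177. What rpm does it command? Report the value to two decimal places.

set_propeller: D = 2.165 m, P = 1.664 m (p = P/D = 0.768591); state ← (V=0, rpm=0)
set_airspeed(10.12): V ← 10.12 m/s
adjust_airspeed(+7.48): V ← 10.12 +7.48 = 17.6 m/s
throttle_to(892): rpm ← 892
adjust_throttle(+458): rpm ← 892 +458 = 1350
throttle_to(850): rpm ← 850
set_airspeed(4.45): V ← 4.45 m/s
adjust_throttle(-518): rpm ← 850 -518 = 332
final state: V = 4.45 m/s, rpm = 332 → n = rpm/60 = 5.533333 rev/s
target J* = 0.177; solve J* = V/(n·D) for n: n = V/(J*·D) = 4.45/(0.177 × 2.165) = 11.612583 rev/s
rpm = 60·n = 696.755001

rpm = 696.76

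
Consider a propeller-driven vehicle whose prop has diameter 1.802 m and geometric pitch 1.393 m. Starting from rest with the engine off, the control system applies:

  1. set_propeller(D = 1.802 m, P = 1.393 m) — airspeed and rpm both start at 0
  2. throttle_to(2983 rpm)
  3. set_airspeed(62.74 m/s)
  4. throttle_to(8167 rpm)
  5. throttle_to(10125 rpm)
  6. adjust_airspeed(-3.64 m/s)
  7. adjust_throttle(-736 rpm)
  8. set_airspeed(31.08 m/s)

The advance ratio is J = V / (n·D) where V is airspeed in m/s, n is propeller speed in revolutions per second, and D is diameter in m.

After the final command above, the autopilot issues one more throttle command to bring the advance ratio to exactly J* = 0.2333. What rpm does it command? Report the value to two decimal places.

set_propeller: D = 1.802 m, P = 1.393 m (p = P/D = 0.773030); state ← (V=0, rpm=0)
throttle_to(2983): rpm ← 2983
set_airspeed(62.74): V ← 62.74 m/s
throttle_to(8167): rpm ← 8167
throttle_to(10125): rpm ← 10125
adjust_airspeed(-3.64): V ← 62.74 -3.64 = 59.1 m/s
adjust_throttle(-736): rpm ← 10125 -736 = 9389
set_airspeed(31.08): V ← 31.08 m/s
final state: V = 31.08 m/s, rpm = 9389 → n = rpm/60 = 156.483333 rev/s
target J* = 0.2333; solve J* = V/(n·D) for n: n = V/(J*·D) = 31.08/(0.2333 × 1.802) = 73.928430 rev/s
rpm = 60·n = 4435.705814

rpm = 4435.71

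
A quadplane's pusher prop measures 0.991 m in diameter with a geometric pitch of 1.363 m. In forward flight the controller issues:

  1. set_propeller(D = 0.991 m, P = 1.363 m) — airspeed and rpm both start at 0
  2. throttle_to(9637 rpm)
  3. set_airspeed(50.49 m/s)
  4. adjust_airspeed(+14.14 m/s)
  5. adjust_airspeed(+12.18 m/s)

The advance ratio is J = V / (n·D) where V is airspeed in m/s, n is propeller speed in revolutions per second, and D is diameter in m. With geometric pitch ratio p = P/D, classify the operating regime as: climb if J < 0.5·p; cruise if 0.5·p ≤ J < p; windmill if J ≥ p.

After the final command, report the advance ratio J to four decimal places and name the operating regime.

set_propeller: D = 0.991 m, P = 1.363 m (p = P/D = 1.375378); state ← (V=0, rpm=0)
throttle_to(9637): rpm ← 9637
set_airspeed(50.49): V ← 50.49 m/s
adjust_airspeed(+14.14): V ← 50.49 +14.14 = 64.63 m/s
adjust_airspeed(+12.18): V ← 64.63 +12.18 = 76.81 m/s
final state: V = 76.81 m/s, rpm = 9637 → n = rpm/60 = 160.616667 rev/s
J = V / (n·D) = 76.81 / (160.616667 × 0.991) = 0.482562
regime bands: climb J<0.6877 | cruise [0.6877, 1.3754) | windmill J≥1.3754
J = 0.4826 → climb

J = 0.4826, regime = climb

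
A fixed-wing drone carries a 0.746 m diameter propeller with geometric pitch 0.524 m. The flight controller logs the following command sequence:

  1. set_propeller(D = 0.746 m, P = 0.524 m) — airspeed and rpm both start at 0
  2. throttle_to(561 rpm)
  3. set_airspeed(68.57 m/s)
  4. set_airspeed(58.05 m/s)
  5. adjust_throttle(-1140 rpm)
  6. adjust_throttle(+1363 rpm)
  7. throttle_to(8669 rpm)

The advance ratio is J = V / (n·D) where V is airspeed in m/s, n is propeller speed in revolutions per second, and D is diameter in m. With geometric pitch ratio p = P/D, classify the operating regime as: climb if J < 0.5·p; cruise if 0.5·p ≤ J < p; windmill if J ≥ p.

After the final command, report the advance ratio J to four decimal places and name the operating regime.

J = 0.5386, regime = cruise

set_propeller: D = 0.746 m, P = 0.524 m (p = P/D = 0.702413); state ← (V=0, rpm=0)
throttle_to(561): rpm ← 561
set_airspeed(68.57): V ← 68.57 m/s
set_airspeed(58.05): V ← 58.05 m/s
adjust_throttle(-1140): rpm ← 561 -1140 = -579
adjust_throttle(+1363): rpm ← -579 +1363 = 784
throttle_to(8669): rpm ← 8669
final state: V = 58.05 m/s, rpm = 8669 → n = rpm/60 = 144.483333 rev/s
J = V / (n·D) = 58.05 / (144.483333 × 0.746) = 0.538574
regime bands: climb J<0.3512 | cruise [0.3512, 0.7024) | windmill J≥0.7024
J = 0.5386 → cruise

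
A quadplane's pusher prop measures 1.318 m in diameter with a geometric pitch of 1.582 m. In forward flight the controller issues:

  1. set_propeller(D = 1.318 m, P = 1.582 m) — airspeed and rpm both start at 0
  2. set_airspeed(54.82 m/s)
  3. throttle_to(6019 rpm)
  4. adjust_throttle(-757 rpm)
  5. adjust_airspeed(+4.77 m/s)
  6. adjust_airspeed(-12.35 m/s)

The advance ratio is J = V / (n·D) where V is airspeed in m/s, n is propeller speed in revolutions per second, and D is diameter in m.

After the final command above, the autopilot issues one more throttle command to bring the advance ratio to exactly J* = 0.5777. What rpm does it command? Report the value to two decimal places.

rpm = 3722.57

set_propeller: D = 1.318 m, P = 1.582 m (p = P/D = 1.200303); state ← (V=0, rpm=0)
set_airspeed(54.82): V ← 54.82 m/s
throttle_to(6019): rpm ← 6019
adjust_throttle(-757): rpm ← 6019 -757 = 5262
adjust_airspeed(+4.77): V ← 54.82 +4.77 = 59.59 m/s
adjust_airspeed(-12.35): V ← 59.59 -12.35 = 47.24 m/s
final state: V = 47.24 m/s, rpm = 5262 → n = rpm/60 = 87.700000 rev/s
target J* = 0.5777; solve J* = V/(n·D) for n: n = V/(J*·D) = 47.24/(0.5777 × 1.318) = 62.042903 rev/s
rpm = 60·n = 3722.574187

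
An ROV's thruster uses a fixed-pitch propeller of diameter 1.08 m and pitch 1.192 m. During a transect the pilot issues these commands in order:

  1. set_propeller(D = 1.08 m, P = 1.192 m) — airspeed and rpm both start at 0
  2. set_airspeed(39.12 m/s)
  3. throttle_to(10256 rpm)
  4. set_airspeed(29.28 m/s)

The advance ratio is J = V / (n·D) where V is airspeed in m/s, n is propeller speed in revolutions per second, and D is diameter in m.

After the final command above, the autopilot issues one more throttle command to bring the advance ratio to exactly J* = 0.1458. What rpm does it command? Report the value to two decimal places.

rpm = 11156.84

set_propeller: D = 1.08 m, P = 1.192 m (p = P/D = 1.103704); state ← (V=0, rpm=0)
set_airspeed(39.12): V ← 39.12 m/s
throttle_to(10256): rpm ← 10256
set_airspeed(29.28): V ← 29.28 m/s
final state: V = 29.28 m/s, rpm = 10256 → n = rpm/60 = 170.933333 rev/s
target J* = 0.1458; solve J* = V/(n·D) for n: n = V/(J*·D) = 29.28/(0.1458 × 1.08) = 185.947264 rev/s
rpm = 60·n = 11156.835848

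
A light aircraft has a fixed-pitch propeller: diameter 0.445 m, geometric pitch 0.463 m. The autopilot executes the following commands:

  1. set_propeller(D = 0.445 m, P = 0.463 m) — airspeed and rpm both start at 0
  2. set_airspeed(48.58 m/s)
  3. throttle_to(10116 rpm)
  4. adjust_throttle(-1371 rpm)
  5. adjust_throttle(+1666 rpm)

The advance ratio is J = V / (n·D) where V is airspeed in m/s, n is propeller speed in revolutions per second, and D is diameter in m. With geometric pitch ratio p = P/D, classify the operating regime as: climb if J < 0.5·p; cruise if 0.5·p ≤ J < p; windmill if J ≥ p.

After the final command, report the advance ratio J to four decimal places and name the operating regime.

J = 0.6292, regime = cruise

set_propeller: D = 0.445 m, P = 0.463 m (p = P/D = 1.040449); state ← (V=0, rpm=0)
set_airspeed(48.58): V ← 48.58 m/s
throttle_to(10116): rpm ← 10116
adjust_throttle(-1371): rpm ← 10116 -1371 = 8745
adjust_throttle(+1666): rpm ← 8745 +1666 = 10411
final state: V = 48.58 m/s, rpm = 10411 → n = rpm/60 = 173.516667 rev/s
J = V / (n·D) = 48.58 / (173.516667 × 0.445) = 0.629153
regime bands: climb J<0.5202 | cruise [0.5202, 1.0404) | windmill J≥1.0404
J = 0.6292 → cruise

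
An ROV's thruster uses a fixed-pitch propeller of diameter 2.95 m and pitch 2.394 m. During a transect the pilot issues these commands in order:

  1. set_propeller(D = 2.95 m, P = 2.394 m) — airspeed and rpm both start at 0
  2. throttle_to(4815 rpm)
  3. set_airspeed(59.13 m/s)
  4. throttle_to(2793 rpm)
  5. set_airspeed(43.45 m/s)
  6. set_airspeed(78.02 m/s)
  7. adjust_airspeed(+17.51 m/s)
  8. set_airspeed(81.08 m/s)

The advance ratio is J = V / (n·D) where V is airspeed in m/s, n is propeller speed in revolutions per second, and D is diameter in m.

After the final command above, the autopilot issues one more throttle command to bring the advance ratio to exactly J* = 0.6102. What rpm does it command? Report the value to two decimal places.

set_propeller: D = 2.95 m, P = 2.394 m (p = P/D = 0.811525); state ← (V=0, rpm=0)
throttle_to(4815): rpm ← 4815
set_airspeed(59.13): V ← 59.13 m/s
throttle_to(2793): rpm ← 2793
set_airspeed(43.45): V ← 43.45 m/s
set_airspeed(78.02): V ← 78.02 m/s
adjust_airspeed(+17.51): V ← 78.02 +17.51 = 95.53 m/s
set_airspeed(81.08): V ← 81.08 m/s
final state: V = 81.08 m/s, rpm = 2793 → n = rpm/60 = 46.550000 rev/s
target J* = 0.6102; solve J* = V/(n·D) for n: n = V/(J*·D) = 81.08/(0.6102 × 2.95) = 45.042192 rev/s
rpm = 60·n = 2702.531540

rpm = 2702.53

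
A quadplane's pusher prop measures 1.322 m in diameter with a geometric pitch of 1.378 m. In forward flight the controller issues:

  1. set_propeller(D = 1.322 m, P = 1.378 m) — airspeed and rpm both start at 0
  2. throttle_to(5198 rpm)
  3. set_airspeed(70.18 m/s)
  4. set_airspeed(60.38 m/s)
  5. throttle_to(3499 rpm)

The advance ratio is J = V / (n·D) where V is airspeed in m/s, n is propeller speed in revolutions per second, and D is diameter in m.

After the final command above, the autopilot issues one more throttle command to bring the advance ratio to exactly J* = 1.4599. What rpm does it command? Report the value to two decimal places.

rpm = 1877.11

set_propeller: D = 1.322 m, P = 1.378 m (p = P/D = 1.042360); state ← (V=0, rpm=0)
throttle_to(5198): rpm ← 5198
set_airspeed(70.18): V ← 70.18 m/s
set_airspeed(60.38): V ← 60.38 m/s
throttle_to(3499): rpm ← 3499
final state: V = 60.38 m/s, rpm = 3499 → n = rpm/60 = 58.316667 rev/s
target J* = 1.4599; solve J* = V/(n·D) for n: n = V/(J*·D) = 60.38/(1.4599 × 1.322) = 31.285172 rev/s
rpm = 60·n = 1877.110311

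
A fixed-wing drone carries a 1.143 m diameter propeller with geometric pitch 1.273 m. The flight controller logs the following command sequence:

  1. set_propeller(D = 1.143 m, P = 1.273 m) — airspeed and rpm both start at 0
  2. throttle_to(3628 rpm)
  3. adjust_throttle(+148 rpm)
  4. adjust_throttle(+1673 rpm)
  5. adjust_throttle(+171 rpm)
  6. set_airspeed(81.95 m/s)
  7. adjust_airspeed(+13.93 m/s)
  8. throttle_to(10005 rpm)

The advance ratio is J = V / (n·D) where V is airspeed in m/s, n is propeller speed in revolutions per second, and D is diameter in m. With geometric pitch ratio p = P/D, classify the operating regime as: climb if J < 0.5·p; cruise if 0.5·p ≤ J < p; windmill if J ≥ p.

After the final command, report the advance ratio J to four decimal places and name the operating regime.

set_propeller: D = 1.143 m, P = 1.273 m (p = P/D = 1.113736); state ← (V=0, rpm=0)
throttle_to(3628): rpm ← 3628
adjust_throttle(+148): rpm ← 3628 +148 = 3776
adjust_throttle(+1673): rpm ← 3776 +1673 = 5449
adjust_throttle(+171): rpm ← 5449 +171 = 5620
set_airspeed(81.95): V ← 81.95 m/s
adjust_airspeed(+13.93): V ← 81.95 +13.93 = 95.88 m/s
throttle_to(10005): rpm ← 10005
final state: V = 95.88 m/s, rpm = 10005 → n = rpm/60 = 166.750000 rev/s
J = V / (n·D) = 95.88 / (166.750000 × 1.143) = 0.503056
regime bands: climb J<0.5569 | cruise [0.5569, 1.1137) | windmill J≥1.1137
J = 0.5031 → climb

J = 0.5031, regime = climb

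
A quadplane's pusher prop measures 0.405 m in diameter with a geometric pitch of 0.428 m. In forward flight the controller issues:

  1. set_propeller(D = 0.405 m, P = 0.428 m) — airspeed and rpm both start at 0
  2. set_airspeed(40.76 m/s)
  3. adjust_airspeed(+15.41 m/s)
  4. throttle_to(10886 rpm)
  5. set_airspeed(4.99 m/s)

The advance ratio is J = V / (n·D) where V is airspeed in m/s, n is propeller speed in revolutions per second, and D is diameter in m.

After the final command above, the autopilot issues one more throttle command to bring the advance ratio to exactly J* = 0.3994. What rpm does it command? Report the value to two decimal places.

set_propeller: D = 0.405 m, P = 0.428 m (p = P/D = 1.056790); state ← (V=0, rpm=0)
set_airspeed(40.76): V ← 40.76 m/s
adjust_airspeed(+15.41): V ← 40.76 +15.41 = 56.17 m/s
throttle_to(10886): rpm ← 10886
set_airspeed(4.99): V ← 4.99 m/s
final state: V = 4.99 m/s, rpm = 10886 → n = rpm/60 = 181.433333 rev/s
target J* = 0.3994; solve J* = V/(n·D) for n: n = V/(J*·D) = 4.99/(0.3994 × 0.405) = 30.848742 rev/s
rpm = 60·n = 1850.924535

rpm = 1850.92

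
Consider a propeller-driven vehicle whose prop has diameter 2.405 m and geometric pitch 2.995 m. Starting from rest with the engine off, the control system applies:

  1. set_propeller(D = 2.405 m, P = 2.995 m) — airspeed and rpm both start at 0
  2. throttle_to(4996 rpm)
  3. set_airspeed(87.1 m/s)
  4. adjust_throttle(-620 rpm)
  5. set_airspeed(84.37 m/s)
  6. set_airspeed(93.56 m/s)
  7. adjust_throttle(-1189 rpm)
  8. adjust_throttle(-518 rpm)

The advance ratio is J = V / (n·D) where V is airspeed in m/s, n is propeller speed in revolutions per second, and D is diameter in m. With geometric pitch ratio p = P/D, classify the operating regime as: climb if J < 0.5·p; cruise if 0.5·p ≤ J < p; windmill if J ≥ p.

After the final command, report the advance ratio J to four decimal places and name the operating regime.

set_propeller: D = 2.405 m, P = 2.995 m (p = P/D = 1.245322); state ← (V=0, rpm=0)
throttle_to(4996): rpm ← 4996
set_airspeed(87.1): V ← 87.1 m/s
adjust_throttle(-620): rpm ← 4996 -620 = 4376
set_airspeed(84.37): V ← 84.37 m/s
set_airspeed(93.56): V ← 93.56 m/s
adjust_throttle(-1189): rpm ← 4376 -1189 = 3187
adjust_throttle(-518): rpm ← 3187 -518 = 2669
final state: V = 93.56 m/s, rpm = 2669 → n = rpm/60 = 44.483333 rev/s
J = V / (n·D) = 93.56 / (44.483333 × 2.405) = 0.874536
regime bands: climb J<0.6227 | cruise [0.6227, 1.2453) | windmill J≥1.2453
J = 0.8745 → cruise

J = 0.8745, regime = cruise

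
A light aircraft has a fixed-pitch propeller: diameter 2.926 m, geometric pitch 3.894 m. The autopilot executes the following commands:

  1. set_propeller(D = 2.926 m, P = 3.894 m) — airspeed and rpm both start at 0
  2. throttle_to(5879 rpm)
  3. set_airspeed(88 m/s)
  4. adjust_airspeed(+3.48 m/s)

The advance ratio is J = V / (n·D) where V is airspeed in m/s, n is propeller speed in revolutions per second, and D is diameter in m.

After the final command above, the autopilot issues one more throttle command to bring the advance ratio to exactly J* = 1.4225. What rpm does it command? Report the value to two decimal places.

rpm = 1318.71

set_propeller: D = 2.926 m, P = 3.894 m (p = P/D = 1.330827); state ← (V=0, rpm=0)
throttle_to(5879): rpm ← 5879
set_airspeed(88): V ← 88 m/s
adjust_airspeed(+3.48): V ← 88 +3.48 = 91.48 m/s
final state: V = 91.48 m/s, rpm = 5879 → n = rpm/60 = 97.983333 rev/s
target J* = 1.4225; solve J* = V/(n·D) for n: n = V/(J*·D) = 91.48/(1.4225 × 2.926) = 21.978576 rev/s
rpm = 60·n = 1318.714585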